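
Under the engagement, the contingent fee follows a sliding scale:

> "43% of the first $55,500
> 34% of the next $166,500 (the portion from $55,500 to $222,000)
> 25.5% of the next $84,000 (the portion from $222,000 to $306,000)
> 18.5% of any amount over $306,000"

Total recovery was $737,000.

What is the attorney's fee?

$181,630.00

First $55,500 at 43% = $23,865.00
Next $166,500 at 34% = $56,610.00
Next $84,000 at 25.5% = $21,420.00
Remaining $431,000 at 18.5% = $79,735.00
Fee: $23,865.00 + $56,610.00 + $21,420.00 + $79,735.00 = $181,630.00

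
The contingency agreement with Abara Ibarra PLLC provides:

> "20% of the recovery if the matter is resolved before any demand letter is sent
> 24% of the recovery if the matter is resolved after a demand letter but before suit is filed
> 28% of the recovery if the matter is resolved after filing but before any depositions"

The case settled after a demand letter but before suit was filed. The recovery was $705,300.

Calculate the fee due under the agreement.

$169,272.00

The matter settled after a demand letter but before suit was filed, so the 24% rate applies.
$705,300 × 24% = $169,272.00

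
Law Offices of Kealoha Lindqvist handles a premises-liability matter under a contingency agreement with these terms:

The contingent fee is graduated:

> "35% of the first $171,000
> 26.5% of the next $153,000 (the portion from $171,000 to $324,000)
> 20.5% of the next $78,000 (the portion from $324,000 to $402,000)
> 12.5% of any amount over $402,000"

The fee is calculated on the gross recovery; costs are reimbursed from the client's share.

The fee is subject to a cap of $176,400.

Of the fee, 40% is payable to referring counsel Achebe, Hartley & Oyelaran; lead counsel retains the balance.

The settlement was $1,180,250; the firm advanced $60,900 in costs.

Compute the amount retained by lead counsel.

Fee base is the gross recovery, $1,180,250; costs are reimbursed separately.
First $171,000 at 35% = $59,850.00
Next $153,000 at 26.5% = $40,545.00
Next $78,000 at 20.5% = $15,990.00
Remaining $778,250 at 12.5% = $97,281.25
Fee: $59,850.00 + $40,545.00 + $15,990.00 + $97,281.25 = $213,666.25
$213,666.25 exceeds the $176,400 cap, so the fee is capped at $176,400.00.
Referral share: 40% of $176,400.00 = $70,560.00; lead counsel retains $176,400.00 − $70,560.00 = $105,840.00.

$105,840.00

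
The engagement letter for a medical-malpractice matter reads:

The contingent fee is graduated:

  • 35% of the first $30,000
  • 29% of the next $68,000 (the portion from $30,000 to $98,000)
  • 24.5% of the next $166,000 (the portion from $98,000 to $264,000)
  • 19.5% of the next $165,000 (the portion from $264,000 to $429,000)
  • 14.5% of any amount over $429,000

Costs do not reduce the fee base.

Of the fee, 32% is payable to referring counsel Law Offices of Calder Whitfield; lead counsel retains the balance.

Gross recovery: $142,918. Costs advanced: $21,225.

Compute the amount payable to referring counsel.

Fee base is the gross recovery, $142,918; costs are reimbursed separately.
First $30,000 at 35% = $10,500.00
Next $68,000 at 29% = $19,720.00
Remaining $44,918 at 24.5% = $11,004.91
Fee: $10,500.00 + $19,720.00 + $11,004.91 = $41,224.91
Referral share: 32% of $41,224.91 = $13,191.97; lead counsel retains $41,224.91 − $13,191.97 = $28,032.94.

$13,191.97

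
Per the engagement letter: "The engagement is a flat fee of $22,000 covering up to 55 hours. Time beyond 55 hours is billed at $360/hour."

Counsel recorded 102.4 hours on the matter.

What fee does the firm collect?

$39,064.00

Flat fee: $22,000.00
Excess hours: 102.4 − 55 = 47.4
Overrun: 47.4 × $360 = $17,064.00
Total: $22,000.00 + $17,064.00 = $39,064.00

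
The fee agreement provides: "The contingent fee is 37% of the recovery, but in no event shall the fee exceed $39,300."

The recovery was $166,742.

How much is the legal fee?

$39,300.00

37% of $166,742 = $61,694.54
That exceeds the $39,300 cap, so the fee is capped at $39,300.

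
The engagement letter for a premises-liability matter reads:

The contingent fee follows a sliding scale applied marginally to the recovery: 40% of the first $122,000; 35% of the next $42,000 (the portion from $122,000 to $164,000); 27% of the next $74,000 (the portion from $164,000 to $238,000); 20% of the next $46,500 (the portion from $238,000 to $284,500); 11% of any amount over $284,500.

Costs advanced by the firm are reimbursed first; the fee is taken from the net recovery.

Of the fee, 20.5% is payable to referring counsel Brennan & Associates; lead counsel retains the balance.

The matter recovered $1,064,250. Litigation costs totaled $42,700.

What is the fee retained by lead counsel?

$138,215.12

Fee base (net of costs): $1,064,250 − $42,700 = $1,021,550
First $122,000 at 40% = $48,800.00
Next $42,000 at 35% = $14,700.00
Next $74,000 at 27% = $19,980.00
Next $46,500 at 20% = $9,300.00
Remaining $737,050 at 11% = $81,075.50
Fee: $48,800.00 + $14,700.00 + $19,980.00 + $9,300.00 + $81,075.50 = $173,855.50
Referral share: 20.5% of $173,855.50 = $35,640.38; lead counsel retains $173,855.50 − $35,640.38 = $138,215.12.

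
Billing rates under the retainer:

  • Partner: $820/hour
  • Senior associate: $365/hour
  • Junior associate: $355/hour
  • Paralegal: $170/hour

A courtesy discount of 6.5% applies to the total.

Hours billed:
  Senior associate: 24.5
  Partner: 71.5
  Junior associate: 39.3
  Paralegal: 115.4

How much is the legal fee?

$94,567.77

Partner: 71.5 × $820 = $58,630.00
Senior associate: 24.5 × $365 = $8,942.50
Junior associate: 39.3 × $355 = $13,951.50
Paralegal: 115.4 × $170 = $19,618.00
Subtotal: $101,142.00
Less 6.5% discount: −$6,574.23
Total: $101,142.00 − $6,574.23 = $94,567.77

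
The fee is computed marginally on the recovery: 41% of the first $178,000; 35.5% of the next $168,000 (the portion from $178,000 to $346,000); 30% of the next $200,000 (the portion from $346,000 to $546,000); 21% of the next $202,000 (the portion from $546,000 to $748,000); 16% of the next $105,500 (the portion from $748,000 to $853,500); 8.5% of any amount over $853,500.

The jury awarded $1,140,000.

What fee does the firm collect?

$276,272.50

First $178,000 at 41% = $72,980.00
Next $168,000 at 35.5% = $59,640.00
Next $200,000 at 30% = $60,000.00
Next $202,000 at 21% = $42,420.00
Next $105,500 at 16% = $16,880.00
Remaining $286,500 at 8.5% = $24,352.50
Fee: $72,980.00 + $59,640.00 + $60,000.00 + $42,420.00 + $16,880.00 + $24,352.50 = $276,272.50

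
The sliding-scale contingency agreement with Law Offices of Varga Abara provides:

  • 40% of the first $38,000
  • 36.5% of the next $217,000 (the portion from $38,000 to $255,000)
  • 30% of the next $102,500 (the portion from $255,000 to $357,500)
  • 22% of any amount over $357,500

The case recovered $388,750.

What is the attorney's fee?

$132,030.00

First $38,000 at 40% = $15,200.00
Next $217,000 at 36.5% = $79,205.00
Next $102,500 at 30% = $30,750.00
Remaining $31,250 at 22% = $6,875.00
Fee: $15,200.00 + $79,205.00 + $30,750.00 + $6,875.00 = $132,030.00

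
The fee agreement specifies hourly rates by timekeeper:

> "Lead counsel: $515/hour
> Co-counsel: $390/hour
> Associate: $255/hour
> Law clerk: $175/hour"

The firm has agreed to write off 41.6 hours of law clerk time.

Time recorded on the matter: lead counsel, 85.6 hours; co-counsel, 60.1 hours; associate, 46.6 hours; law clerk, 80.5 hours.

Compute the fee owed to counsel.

$86,213.50

Lead counsel: 85.6 × $515 = $44,084.00
Co-counsel: 60.1 × $390 = $23,439.00
Associate: 46.6 × $255 = $11,883.00
Law clerk: 80.5 × $175 = $14,087.50
Subtotal: $93,493.50
Write-off: 41.6 × $175 = $7,280.00
Total: $93,493.50 − $7,280.00 = $86,213.50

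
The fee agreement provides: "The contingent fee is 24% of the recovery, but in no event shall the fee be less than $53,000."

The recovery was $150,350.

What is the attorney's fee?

$53,000.00

24% of $150,350 = $36,084.00
That is below the $53,000 minimum, so the minimum applies.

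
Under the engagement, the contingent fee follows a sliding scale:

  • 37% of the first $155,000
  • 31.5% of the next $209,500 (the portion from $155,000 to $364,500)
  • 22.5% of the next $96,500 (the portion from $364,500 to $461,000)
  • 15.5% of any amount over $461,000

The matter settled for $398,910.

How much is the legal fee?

First $155,000 at 37% = $57,350.00
Next $209,500 at 31.5% = $65,992.50
Remaining $34,410 at 22.5% = $7,742.25
Fee: $57,350.00 + $65,992.50 + $7,742.25 = $131,084.75

$131,084.75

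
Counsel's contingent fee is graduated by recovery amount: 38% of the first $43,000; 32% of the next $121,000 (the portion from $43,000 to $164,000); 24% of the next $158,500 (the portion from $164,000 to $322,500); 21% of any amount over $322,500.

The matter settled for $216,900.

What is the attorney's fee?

First $43,000 at 38% = $16,340.00
Next $121,000 at 32% = $38,720.00
Remaining $52,900 at 24% = $12,696.00
Fee: $16,340.00 + $38,720.00 + $12,696.00 = $67,756.00

$67,756.00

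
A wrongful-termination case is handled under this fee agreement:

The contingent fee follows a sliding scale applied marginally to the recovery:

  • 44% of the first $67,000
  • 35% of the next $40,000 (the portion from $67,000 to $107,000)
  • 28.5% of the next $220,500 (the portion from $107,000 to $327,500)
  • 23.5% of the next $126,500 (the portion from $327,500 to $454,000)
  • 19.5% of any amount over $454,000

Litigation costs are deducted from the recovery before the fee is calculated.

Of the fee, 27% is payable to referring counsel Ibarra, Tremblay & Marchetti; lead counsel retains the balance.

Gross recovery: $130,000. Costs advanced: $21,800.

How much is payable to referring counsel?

Fee base (net of costs): $130,000 − $21,800 = $108,200
First $67,000 at 44% = $29,480.00
Next $40,000 at 35% = $14,000.00
Remaining $1,200 at 28.5% = $342.00
Fee: $29,480.00 + $14,000.00 + $342.00 = $43,822.00
Referral share: 27% of $43,822.00 = $11,831.94; lead counsel retains $43,822.00 − $11,831.94 = $31,990.06.

$11,831.94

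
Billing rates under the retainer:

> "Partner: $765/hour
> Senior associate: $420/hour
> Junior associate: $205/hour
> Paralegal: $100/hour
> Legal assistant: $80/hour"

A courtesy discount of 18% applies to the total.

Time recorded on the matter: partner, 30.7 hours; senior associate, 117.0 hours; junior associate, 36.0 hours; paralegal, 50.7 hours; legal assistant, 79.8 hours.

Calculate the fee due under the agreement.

Partner: 30.7 × $765 = $23,485.50
Senior associate: 117.0 × $420 = $49,140.00
Junior associate: 36.0 × $205 = $7,380.00
Paralegal: 50.7 × $100 = $5,070.00
Legal assistant: 79.8 × $80 = $6,384.00
Subtotal: $91,459.50
Less 18% discount: −$16,462.71
Total: $91,459.50 − $16,462.71 = $74,996.79

$74,996.79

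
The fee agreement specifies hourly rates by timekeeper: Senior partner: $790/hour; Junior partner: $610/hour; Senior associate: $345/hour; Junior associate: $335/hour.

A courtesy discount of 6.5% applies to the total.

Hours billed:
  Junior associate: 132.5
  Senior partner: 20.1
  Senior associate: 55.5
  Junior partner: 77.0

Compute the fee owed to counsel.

$118,169.04

Senior partner: 20.1 × $790 = $15,879.00
Junior partner: 77.0 × $610 = $46,970.00
Senior associate: 55.5 × $345 = $19,147.50
Junior associate: 132.5 × $335 = $44,387.50
Subtotal: $126,384.00
Less 6.5% discount: −$8,214.96
Total: $126,384.00 − $8,214.96 = $118,169.04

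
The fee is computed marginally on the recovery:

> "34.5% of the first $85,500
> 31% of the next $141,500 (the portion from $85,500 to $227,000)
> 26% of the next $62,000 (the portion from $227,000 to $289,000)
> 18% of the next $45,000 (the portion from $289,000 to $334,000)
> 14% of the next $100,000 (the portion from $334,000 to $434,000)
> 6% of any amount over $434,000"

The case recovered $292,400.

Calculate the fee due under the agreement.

$90,094.50

First $85,500 at 34.5% = $29,497.50
Next $141,500 at 31% = $43,865.00
Next $62,000 at 26% = $16,120.00
Remaining $3,400 at 18% = $612.00
Fee: $29,497.50 + $43,865.00 + $16,120.00 + $612.00 = $90,094.50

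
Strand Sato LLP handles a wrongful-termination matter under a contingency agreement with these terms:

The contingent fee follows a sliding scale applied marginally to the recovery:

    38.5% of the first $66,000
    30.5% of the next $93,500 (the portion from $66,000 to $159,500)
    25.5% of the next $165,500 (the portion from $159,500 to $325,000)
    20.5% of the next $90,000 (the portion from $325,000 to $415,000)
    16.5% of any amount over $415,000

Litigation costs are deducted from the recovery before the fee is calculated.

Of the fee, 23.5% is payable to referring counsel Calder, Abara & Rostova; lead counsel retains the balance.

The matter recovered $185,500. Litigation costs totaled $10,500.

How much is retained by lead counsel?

Fee base (net of costs): $185,500 − $10,500 = $175,000
First $66,000 at 38.5% = $25,410.00
Next $93,500 at 30.5% = $28,517.50
Remaining $15,500 at 25.5% = $3,952.50
Fee: $25,410.00 + $28,517.50 + $3,952.50 = $57,880.00
Referral share: 23.5% of $57,880.00 = $13,601.80; lead counsel retains $57,880.00 − $13,601.80 = $44,278.20.

$44,278.20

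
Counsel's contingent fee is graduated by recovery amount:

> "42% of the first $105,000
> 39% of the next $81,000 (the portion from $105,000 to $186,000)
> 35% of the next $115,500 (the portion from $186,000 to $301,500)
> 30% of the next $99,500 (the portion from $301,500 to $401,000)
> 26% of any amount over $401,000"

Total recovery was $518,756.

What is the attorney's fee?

$176,581.56

First $105,000 at 42% = $44,100.00
Next $81,000 at 39% = $31,590.00
Next $115,500 at 35% = $40,425.00
Next $99,500 at 30% = $29,850.00
Remaining $117,756 at 26% = $30,616.56
Fee: $44,100.00 + $31,590.00 + $40,425.00 + $29,850.00 + $30,616.56 = $176,581.56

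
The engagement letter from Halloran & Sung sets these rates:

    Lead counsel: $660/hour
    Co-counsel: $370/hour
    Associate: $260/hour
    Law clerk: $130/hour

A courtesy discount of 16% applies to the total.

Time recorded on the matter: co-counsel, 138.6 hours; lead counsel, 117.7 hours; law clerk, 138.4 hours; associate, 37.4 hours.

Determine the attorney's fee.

$131,611.20

Lead counsel: 117.7 × $660 = $77,682.00
Co-counsel: 138.6 × $370 = $51,282.00
Associate: 37.4 × $260 = $9,724.00
Law clerk: 138.4 × $130 = $17,992.00
Subtotal: $156,680.00
Less 16% discount: −$25,068.80
Total: $156,680.00 − $25,068.80 = $131,611.20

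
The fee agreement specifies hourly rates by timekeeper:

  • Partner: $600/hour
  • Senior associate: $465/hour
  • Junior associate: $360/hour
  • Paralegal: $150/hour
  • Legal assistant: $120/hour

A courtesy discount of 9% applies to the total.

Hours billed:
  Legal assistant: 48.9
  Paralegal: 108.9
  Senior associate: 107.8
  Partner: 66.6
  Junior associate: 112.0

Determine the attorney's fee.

$138,875.10

Partner: 66.6 × $600 = $39,960.00
Senior associate: 107.8 × $465 = $50,127.00
Junior associate: 112.0 × $360 = $40,320.00
Paralegal: 108.9 × $150 = $16,335.00
Legal assistant: 48.9 × $120 = $5,868.00
Subtotal: $152,610.00
Less 9% discount: −$13,734.90
Total: $152,610.00 − $13,734.90 = $138,875.10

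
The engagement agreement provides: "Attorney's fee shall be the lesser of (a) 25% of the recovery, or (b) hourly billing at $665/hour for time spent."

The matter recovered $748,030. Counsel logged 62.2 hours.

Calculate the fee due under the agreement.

$41,363.00

(a) 25% of $748,030 = $187,007.50
(b) 62.2 × $665 = $41,363.00
The lesser is (b): $41,363.00.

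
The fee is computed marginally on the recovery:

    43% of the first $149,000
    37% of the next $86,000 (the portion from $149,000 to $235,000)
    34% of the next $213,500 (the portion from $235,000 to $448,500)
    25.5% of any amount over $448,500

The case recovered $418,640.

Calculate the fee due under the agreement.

First $149,000 at 43% = $64,070.00
Next $86,000 at 37% = $31,820.00
Remaining $183,640 at 34% = $62,437.60
Fee: $64,070.00 + $31,820.00 + $62,437.60 = $158,327.60

$158,327.60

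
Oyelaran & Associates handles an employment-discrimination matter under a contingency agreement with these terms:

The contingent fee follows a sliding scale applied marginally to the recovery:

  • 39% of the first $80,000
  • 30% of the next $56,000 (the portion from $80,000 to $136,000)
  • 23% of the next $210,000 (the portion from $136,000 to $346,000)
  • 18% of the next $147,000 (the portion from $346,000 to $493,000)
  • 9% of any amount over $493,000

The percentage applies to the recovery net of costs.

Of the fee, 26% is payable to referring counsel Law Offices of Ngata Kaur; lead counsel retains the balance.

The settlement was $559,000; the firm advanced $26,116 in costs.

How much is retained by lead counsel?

$93,498.67

Fee base (net of costs): $559,000 − $26,116 = $532,884
First $80,000 at 39% = $31,200.00
Next $56,000 at 30% = $16,800.00
Next $210,000 at 23% = $48,300.00
Next $147,000 at 18% = $26,460.00
Remaining $39,884 at 9% = $3,589.56
Fee: $31,200.00 + $16,800.00 + $48,300.00 + $26,460.00 + $3,589.56 = $126,349.56
Referral share: 26% of $126,349.56 = $32,850.89; lead counsel retains $126,349.56 − $32,850.89 = $93,498.67.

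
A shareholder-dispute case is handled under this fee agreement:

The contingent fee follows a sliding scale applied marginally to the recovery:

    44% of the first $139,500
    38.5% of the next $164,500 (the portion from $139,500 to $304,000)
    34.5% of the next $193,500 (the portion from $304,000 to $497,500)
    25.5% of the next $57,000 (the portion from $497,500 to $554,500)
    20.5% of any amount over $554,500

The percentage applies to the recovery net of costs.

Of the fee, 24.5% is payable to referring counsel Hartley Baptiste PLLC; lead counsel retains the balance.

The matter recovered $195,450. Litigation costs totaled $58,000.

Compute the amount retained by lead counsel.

Fee base (net of costs): $195,450 − $58,000 = $137,450
First $137,450 at 44% = $60,478.00
Referral share: 24.5% of $60,478.00 = $14,817.11; lead counsel retains $60,478.00 − $14,817.11 = $45,660.89.

$45,660.89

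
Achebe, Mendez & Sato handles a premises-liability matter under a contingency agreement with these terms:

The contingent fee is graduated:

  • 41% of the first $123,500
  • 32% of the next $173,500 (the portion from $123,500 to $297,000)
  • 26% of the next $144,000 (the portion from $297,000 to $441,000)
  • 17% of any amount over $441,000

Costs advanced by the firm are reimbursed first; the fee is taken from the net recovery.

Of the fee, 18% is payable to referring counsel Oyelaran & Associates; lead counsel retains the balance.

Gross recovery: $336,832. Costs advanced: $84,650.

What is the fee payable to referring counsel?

$16,526.38

Fee base (net of costs): $336,832 − $84,650 = $252,182
First $123,500 at 41% = $50,635.00
Remaining $128,682 at 32% = $41,178.24
Fee: $50,635.00 + $41,178.24 = $91,813.24
Referral share: 18% of $91,813.24 = $16,526.38; lead counsel retains $91,813.24 − $16,526.38 = $75,286.86.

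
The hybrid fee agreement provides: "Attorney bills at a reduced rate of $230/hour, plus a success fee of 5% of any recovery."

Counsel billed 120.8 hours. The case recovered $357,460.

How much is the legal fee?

Hourly: 120.8 × $230 = $27,784.00
Success fee: 5% of $357,460 = $17,873.00
Total: $27,784.00 + $17,873.00 = $45,657.00

$45,657.00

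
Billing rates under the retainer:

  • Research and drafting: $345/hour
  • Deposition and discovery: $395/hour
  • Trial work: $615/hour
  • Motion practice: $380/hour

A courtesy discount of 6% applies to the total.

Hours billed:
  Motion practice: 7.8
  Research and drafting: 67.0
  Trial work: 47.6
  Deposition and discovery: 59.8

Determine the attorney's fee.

Research and drafting: 67.0 × $345 = $23,115.00
Deposition and discovery: 59.8 × $395 = $23,621.00
Trial work: 47.6 × $615 = $29,274.00
Motion practice: 7.8 × $380 = $2,964.00
Subtotal: $78,974.00
Less 6% discount: −$4,738.44
Total: $78,974.00 − $4,738.44 = $74,235.56

$74,235.56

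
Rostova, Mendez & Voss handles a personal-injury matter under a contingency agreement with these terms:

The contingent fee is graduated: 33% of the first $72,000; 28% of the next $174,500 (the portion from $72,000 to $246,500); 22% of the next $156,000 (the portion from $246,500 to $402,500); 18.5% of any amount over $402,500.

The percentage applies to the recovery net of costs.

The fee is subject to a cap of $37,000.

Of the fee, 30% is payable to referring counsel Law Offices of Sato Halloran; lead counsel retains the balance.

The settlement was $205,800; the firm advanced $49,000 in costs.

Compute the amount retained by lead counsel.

Fee base (net of costs): $205,800 − $49,000 = $156,800
First $72,000 at 33% = $23,760.00
Remaining $84,800 at 28% = $23,744.00
Fee: $23,760.00 + $23,744.00 = $47,504.00
$47,504.00 exceeds the $37,000 cap, so the fee is capped at $37,000.00.
Referral share: 30% of $37,000.00 = $11,100.00; lead counsel retains $37,000.00 − $11,100.00 = $25,900.00.

$25,900.00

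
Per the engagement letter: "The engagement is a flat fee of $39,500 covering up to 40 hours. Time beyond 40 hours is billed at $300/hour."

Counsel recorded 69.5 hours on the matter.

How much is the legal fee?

$48,350.00

Flat fee: $39,500.00
Excess hours: 69.5 − 40 = 29.5
Overrun: 29.5 × $300 = $8,850.00
Total: $39,500.00 + $8,850.00 = $48,350.00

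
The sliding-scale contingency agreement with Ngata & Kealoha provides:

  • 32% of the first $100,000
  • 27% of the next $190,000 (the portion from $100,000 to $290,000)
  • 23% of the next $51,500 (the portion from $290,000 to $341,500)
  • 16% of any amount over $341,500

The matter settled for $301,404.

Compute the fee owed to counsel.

First $100,000 at 32% = $32,000.00
Next $190,000 at 27% = $51,300.00
Remaining $11,404 at 23% = $2,622.92
Fee: $32,000.00 + $51,300.00 + $2,622.92 = $85,922.92

$85,922.92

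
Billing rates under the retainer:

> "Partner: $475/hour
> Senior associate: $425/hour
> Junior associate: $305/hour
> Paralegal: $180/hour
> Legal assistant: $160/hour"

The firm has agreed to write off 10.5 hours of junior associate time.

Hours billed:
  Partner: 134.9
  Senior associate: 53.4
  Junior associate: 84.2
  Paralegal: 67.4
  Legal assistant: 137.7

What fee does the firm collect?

Partner: 134.9 × $475 = $64,077.50
Senior associate: 53.4 × $425 = $22,695.00
Junior associate: 84.2 × $305 = $25,681.00
Paralegal: 67.4 × $180 = $12,132.00
Legal assistant: 137.7 × $160 = $22,032.00
Subtotal: $146,617.50
Write-off: 10.5 × $305 = $3,202.50
Total: $146,617.50 − $3,202.50 = $143,415.00

$143,415.00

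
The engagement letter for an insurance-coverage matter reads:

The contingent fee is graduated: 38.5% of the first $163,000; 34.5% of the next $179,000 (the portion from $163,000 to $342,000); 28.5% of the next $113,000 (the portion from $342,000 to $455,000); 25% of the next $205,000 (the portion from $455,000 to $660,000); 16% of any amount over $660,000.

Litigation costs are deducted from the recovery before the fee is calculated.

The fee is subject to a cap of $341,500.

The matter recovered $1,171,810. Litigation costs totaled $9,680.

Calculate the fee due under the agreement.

$288,305.80

Fee base (net of costs): $1,171,810 − $9,680 = $1,162,130
First $163,000 at 38.5% = $62,755.00
Next $179,000 at 34.5% = $61,755.00
Next $113,000 at 28.5% = $32,205.00
Next $205,000 at 25% = $51,250.00
Remaining $502,130 at 16% = $80,340.80
Fee: $62,755.00 + $61,755.00 + $32,205.00 + $51,250.00 + $80,340.80 = $288,305.80
$288,305.80 is under the $341,500 cap.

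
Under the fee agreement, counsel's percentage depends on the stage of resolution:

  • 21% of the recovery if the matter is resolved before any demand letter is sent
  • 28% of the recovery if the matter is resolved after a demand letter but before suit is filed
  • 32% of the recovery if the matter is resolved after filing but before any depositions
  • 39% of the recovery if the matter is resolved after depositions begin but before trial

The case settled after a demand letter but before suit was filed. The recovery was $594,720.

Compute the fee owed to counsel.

The matter settled after a demand letter but before suit was filed, so the 28% rate applies.
$594,720 × 28% = $166,521.60

$166,521.60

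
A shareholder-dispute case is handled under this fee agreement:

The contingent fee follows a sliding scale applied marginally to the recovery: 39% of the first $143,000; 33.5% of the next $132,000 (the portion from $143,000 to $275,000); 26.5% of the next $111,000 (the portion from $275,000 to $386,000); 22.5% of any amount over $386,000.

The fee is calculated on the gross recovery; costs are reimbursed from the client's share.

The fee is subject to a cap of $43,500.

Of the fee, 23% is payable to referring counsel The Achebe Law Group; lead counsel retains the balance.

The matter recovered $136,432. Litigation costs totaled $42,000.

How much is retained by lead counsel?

$33,495.00

Fee base is the gross recovery, $136,432; costs are reimbursed separately.
First $136,432 at 39% = $53,208.48
$53,208.48 exceeds the $43,500 cap, so the fee is capped at $43,500.00.
Referral share: 23% of $43,500.00 = $10,005.00; lead counsel retains $43,500.00 − $10,005.00 = $33,495.00.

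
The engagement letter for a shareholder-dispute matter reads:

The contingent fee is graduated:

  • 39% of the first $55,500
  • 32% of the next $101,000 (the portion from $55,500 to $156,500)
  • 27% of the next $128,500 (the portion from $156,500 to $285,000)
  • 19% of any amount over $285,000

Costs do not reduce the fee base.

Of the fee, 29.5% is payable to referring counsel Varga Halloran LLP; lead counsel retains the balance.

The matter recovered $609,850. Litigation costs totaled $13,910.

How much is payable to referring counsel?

Fee base is the gross recovery, $609,850; costs are reimbursed separately.
First $55,500 at 39% = $21,645.00
Next $101,000 at 32% = $32,320.00
Next $128,500 at 27% = $34,695.00
Remaining $324,850 at 19% = $61,721.50
Fee: $21,645.00 + $32,320.00 + $34,695.00 + $61,721.50 = $150,381.50
Referral share: 29.5% of $150,381.50 = $44,362.54; lead counsel retains $150,381.50 − $44,362.54 = $106,018.96.

$44,362.54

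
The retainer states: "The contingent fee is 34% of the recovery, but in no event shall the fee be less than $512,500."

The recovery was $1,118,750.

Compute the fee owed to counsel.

34% of $1,118,750 = $380,375.00
That is below the $512,500 minimum, so the minimum applies.

$512,500.00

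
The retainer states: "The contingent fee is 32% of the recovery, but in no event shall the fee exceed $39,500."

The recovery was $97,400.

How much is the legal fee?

$31,168.00

32% of $97,400 = $31,168.00
That is under the $39,500 cap.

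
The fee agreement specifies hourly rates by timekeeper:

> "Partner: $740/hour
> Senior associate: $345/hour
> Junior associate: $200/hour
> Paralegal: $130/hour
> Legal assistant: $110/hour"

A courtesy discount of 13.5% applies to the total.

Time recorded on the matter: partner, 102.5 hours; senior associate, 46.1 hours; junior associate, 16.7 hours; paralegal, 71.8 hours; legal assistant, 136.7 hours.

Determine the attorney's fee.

Partner: 102.5 × $740 = $75,850.00
Senior associate: 46.1 × $345 = $15,904.50
Junior associate: 16.7 × $200 = $3,340.00
Paralegal: 71.8 × $130 = $9,334.00
Legal assistant: 136.7 × $110 = $15,037.00
Subtotal: $119,465.50
Less 13.5% discount: −$16,127.84
Total: $119,465.50 − $16,127.84 = $103,337.66

$103,337.66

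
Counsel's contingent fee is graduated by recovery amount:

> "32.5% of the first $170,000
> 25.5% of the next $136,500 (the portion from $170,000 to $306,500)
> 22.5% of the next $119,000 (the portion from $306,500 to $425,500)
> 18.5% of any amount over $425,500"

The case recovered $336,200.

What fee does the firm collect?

$96,740.00

First $170,000 at 32.5% = $55,250.00
Next $136,500 at 25.5% = $34,807.50
Remaining $29,700 at 22.5% = $6,682.50
Fee: $55,250.00 + $34,807.50 + $6,682.50 = $96,740.00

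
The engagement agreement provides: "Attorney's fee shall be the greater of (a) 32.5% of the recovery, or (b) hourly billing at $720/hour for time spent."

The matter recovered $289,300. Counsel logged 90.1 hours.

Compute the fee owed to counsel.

$94,022.50

(a) 32.5% of $289,300 = $94,022.50
(b) 90.1 × $720 = $64,872.00
The greater is (a): $94,022.50.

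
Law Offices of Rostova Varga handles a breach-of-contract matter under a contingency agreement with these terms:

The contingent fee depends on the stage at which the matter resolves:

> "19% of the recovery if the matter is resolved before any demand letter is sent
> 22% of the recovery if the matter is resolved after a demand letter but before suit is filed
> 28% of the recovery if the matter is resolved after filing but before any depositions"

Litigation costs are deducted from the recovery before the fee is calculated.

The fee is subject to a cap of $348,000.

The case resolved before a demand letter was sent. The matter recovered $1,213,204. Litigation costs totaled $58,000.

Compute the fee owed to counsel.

Fee base (net of costs): $1,213,204 − $58,000 = $1,155,204
The matter resolved before a demand letter was sent, so the 19% rate applies.
$1,155,204 × 19% = $219,488.76
$219,488.76 is under the $348,000 cap.

$219,488.76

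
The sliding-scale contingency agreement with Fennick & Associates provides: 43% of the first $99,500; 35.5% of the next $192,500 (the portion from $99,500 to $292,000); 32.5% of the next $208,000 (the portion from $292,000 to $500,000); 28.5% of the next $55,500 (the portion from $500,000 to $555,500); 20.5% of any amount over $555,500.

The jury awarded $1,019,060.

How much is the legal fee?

First $99,500 at 43% = $42,785.00
Next $192,500 at 35.5% = $68,337.50
Next $208,000 at 32.5% = $67,600.00
Next $55,500 at 28.5% = $15,817.50
Remaining $463,560 at 20.5% = $95,029.80
Fee: $42,785.00 + $68,337.50 + $67,600.00 + $15,817.50 + $95,029.80 = $289,569.80

$289,569.80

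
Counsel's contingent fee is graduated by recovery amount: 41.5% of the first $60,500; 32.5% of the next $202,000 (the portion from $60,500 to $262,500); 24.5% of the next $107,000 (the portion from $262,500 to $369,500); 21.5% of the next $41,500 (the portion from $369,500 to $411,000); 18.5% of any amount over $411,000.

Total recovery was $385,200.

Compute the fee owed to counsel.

First $60,500 at 41.5% = $25,107.50
Next $202,000 at 32.5% = $65,650.00
Next $107,000 at 24.5% = $26,215.00
Remaining $15,700 at 21.5% = $3,375.50
Fee: $25,107.50 + $65,650.00 + $26,215.00 + $3,375.50 = $120,348.00

$120,348.00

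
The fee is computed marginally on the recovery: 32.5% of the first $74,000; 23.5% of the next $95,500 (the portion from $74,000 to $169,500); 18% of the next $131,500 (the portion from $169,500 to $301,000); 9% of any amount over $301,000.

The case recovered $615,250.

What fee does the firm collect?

First $74,000 at 32.5% = $24,050.00
Next $95,500 at 23.5% = $22,442.50
Next $131,500 at 18% = $23,670.00
Remaining $314,250 at 9% = $28,282.50
Fee: $24,050.00 + $22,442.50 + $23,670.00 + $28,282.50 = $98,445.00

$98,445.00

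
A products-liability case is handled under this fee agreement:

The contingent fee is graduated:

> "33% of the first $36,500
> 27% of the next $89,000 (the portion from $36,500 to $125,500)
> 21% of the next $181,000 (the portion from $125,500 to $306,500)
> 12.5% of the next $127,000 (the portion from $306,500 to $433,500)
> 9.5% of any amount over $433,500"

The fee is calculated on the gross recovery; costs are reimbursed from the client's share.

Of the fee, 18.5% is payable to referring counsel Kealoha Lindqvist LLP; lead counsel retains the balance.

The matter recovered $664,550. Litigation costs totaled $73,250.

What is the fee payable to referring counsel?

$20,703.30

Fee base is the gross recovery, $664,550; costs are reimbursed separately.
First $36,500 at 33% = $12,045.00
Next $89,000 at 27% = $24,030.00
Next $181,000 at 21% = $38,010.00
Next $127,000 at 12.5% = $15,875.00
Remaining $231,050 at 9.5% = $21,949.75
Fee: $12,045.00 + $24,030.00 + $38,010.00 + $15,875.00 + $21,949.75 = $111,909.75
Referral share: 18.5% of $111,909.75 = $20,703.30; lead counsel retains $111,909.75 − $20,703.30 = $91,206.45.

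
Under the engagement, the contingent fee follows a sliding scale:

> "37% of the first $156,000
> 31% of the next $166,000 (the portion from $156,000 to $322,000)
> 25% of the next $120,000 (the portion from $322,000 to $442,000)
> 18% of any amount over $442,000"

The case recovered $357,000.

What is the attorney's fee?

$117,930.00

First $156,000 at 37% = $57,720.00
Next $166,000 at 31% = $51,460.00
Remaining $35,000 at 25% = $8,750.00
Fee: $57,720.00 + $51,460.00 + $8,750.00 = $117,930.00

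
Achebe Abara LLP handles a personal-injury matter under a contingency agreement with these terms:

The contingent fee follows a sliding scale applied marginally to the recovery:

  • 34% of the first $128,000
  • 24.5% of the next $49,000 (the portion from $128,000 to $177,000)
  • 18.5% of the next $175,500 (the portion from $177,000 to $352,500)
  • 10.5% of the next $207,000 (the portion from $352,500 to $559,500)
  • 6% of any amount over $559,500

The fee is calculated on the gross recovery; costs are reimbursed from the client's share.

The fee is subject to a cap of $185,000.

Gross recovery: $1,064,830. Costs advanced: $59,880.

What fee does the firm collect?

Fee base is the gross recovery, $1,064,830; costs are reimbursed separately.
First $128,000 at 34% = $43,520.00
Next $49,000 at 24.5% = $12,005.00
Next $175,500 at 18.5% = $32,467.50
Next $207,000 at 10.5% = $21,735.00
Remaining $505,330 at 6% = $30,319.80
Fee: $43,520.00 + $12,005.00 + $32,467.50 + $21,735.00 + $30,319.80 = $140,047.30
$140,047.30 is under the $185,000 cap.

$140,047.30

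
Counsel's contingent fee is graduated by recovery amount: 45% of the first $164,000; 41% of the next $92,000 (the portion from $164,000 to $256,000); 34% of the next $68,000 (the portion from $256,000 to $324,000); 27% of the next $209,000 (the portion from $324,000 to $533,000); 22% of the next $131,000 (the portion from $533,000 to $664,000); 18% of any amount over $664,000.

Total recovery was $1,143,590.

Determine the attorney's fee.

$306,216.20

First $164,000 at 45% = $73,800.00
Next $92,000 at 41% = $37,720.00
Next $68,000 at 34% = $23,120.00
Next $209,000 at 27% = $56,430.00
Next $131,000 at 22% = $28,820.00
Remaining $479,590 at 18% = $86,326.20
Fee: $73,800.00 + $37,720.00 + $23,120.00 + $56,430.00 + $28,820.00 + $86,326.20 = $306,216.20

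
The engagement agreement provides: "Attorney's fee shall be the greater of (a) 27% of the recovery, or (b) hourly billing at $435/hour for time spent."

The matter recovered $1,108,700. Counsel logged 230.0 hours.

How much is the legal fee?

$299,349.00

(a) 27% of $1,108,700 = $299,349.00
(b) 230.0 × $435 = $100,050.00
The greater is (a): $299,349.00.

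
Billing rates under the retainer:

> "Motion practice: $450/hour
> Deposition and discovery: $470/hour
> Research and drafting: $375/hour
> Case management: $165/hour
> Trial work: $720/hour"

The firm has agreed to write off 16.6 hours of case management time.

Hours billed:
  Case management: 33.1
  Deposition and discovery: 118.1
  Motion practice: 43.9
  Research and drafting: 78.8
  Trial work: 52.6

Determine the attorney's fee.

Motion practice: 43.9 × $450 = $19,755.00
Deposition and discovery: 118.1 × $470 = $55,507.00
Research and drafting: 78.8 × $375 = $29,550.00
Case management: 33.1 × $165 = $5,461.50
Trial work: 52.6 × $720 = $37,872.00
Subtotal: $148,145.50
Write-off: 16.6 × $165 = $2,739.00
Total: $148,145.50 − $2,739.00 = $145,406.50

$145,406.50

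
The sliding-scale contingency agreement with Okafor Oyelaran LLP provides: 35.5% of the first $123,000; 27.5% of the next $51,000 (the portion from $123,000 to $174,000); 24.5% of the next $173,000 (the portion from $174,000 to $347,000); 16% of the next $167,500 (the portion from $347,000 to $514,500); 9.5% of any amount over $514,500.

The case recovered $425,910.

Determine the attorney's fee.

First $123,000 at 35.5% = $43,665.00
Next $51,000 at 27.5% = $14,025.00
Next $173,000 at 24.5% = $42,385.00
Remaining $78,910 at 16% = $12,625.60
Fee: $43,665.00 + $14,025.00 + $42,385.00 + $12,625.60 = $112,700.60

$112,700.60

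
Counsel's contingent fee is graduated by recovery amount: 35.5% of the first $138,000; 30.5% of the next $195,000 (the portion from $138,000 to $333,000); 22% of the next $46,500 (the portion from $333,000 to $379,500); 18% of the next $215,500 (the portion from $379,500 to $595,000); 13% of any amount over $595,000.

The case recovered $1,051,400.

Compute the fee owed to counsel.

$216,817.00

First $138,000 at 35.5% = $48,990.00
Next $195,000 at 30.5% = $59,475.00
Next $46,500 at 22% = $10,230.00
Next $215,500 at 18% = $38,790.00
Remaining $456,400 at 13% = $59,332.00
Fee: $48,990.00 + $59,475.00 + $10,230.00 + $38,790.00 + $59,332.00 = $216,817.00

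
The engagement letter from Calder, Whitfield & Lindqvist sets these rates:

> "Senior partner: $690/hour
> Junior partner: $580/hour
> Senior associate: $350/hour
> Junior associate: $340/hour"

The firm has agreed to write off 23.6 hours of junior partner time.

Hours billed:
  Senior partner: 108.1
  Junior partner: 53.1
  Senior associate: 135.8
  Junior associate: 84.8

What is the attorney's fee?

Senior partner: 108.1 × $690 = $74,589.00
Junior partner: 53.1 × $580 = $30,798.00
Senior associate: 135.8 × $350 = $47,530.00
Junior associate: 84.8 × $340 = $28,832.00
Subtotal: $181,749.00
Write-off: 23.6 × $580 = $13,688.00
Total: $181,749.00 − $13,688.00 = $168,061.00

$168,061.00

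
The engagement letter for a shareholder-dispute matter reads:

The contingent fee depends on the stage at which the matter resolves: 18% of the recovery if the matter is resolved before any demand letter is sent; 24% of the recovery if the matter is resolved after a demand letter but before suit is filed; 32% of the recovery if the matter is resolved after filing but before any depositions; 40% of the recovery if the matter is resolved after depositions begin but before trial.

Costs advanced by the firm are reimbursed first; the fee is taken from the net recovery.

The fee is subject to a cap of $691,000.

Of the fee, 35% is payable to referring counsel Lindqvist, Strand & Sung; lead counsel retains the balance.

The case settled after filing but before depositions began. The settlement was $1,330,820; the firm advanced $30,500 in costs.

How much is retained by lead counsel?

$270,466.56

Fee base (net of costs): $1,330,820 − $30,500 = $1,300,320
The matter settled after filing but before depositions began, so the 32% rate applies.
$1,300,320 × 32% = $416,102.40
$416,102.40 is under the $691,000 cap.
Referral share: 35% of $416,102.40 = $145,635.84; lead counsel retains $416,102.40 − $145,635.84 = $270,466.56.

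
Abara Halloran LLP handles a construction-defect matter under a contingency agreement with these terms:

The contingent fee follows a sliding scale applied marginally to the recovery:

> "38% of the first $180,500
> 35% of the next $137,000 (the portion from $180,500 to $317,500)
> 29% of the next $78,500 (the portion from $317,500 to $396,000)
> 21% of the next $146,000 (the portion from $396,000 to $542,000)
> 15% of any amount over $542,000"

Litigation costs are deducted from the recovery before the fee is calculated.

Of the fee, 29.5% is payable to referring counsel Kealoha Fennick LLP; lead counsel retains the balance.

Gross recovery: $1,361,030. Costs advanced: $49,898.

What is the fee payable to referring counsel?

Fee base (net of costs): $1,361,030 − $49,898 = $1,311,132
First $180,500 at 38% = $68,590.00
Next $137,000 at 35% = $47,950.00
Next $78,500 at 29% = $22,765.00
Next $146,000 at 21% = $30,660.00
Remaining $769,132 at 15% = $115,369.80
Fee: $68,590.00 + $47,950.00 + $22,765.00 + $30,660.00 + $115,369.80 = $285,334.80
Referral share: 29.5% of $285,334.80 = $84,173.77; lead counsel retains $285,334.80 − $84,173.77 = $201,161.03.

$84,173.77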